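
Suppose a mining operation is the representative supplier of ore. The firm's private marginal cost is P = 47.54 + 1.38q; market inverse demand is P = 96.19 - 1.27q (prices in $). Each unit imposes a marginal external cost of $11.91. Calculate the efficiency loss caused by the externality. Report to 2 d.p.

DWL = $26.76

Market equilibrium (private): 47.54 + 1.38q = 96.19 - 1.27q → q_m = 18.3585.
Social marginal cost = private MC + MEC = 59.45 + 1.38q.
Set SMC = demand: 59.45 + 1.38q = 96.19 - 1.27q → q* = 13.8642.
The welfare-loss triangle has base |q_m − q*| and height MEC(q_m) (the vertical gap between SMC and demand is zero at q* and MEC at q_m).
DWL = ½ × 4.4943 × 11.9100 = 26.7636.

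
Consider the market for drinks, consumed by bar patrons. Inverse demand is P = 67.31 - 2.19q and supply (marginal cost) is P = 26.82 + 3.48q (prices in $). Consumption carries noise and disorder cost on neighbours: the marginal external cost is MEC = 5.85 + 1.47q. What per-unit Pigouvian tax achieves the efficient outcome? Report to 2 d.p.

Social marginal benefit = demand − MEC = 61.46 - 3.66q.
Set SMB = MC: 61.46 - 3.66q = 26.82 + 3.48q → q* = 4.8515.
The Pigouvian tax equals MEC at q*: 5.85 + 1.47×4.8515 = 12.9817.

tax = $12.98 per unit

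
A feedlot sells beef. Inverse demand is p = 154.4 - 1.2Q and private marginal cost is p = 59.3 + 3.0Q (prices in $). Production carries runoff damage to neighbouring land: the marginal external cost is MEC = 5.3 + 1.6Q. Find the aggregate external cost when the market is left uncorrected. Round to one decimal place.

$530.2

Market equilibrium (private): 59.3 + 3.0Q = 154.4 - 1.2Q → Q_m = 22.6429.
Total external cost = ∫₀^{Q_m} (5.3 + 1.6Q) dQ = 5.3×22.6429 + ½×1.6×22.6429² = 530.1681.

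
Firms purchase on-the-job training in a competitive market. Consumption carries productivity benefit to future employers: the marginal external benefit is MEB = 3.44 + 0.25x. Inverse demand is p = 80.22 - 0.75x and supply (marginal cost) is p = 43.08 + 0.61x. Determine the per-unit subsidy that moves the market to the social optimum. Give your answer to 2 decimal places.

subsidy = 12.58 per unit

Social marginal benefit = demand + MEB = 83.66 - 0.50x.
Set SMB = MC: 83.66 - 0.50x = 43.08 + 0.61x → x* = 36.5586.
The Pigouvian subsidy equals MEB at x*: 3.44 + 0.25×36.5586 = 12.5797.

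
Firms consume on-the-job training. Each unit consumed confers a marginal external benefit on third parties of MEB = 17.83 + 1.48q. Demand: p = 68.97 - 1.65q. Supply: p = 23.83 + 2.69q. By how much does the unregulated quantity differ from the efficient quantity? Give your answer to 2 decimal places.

11.62 units

Market equilibrium (private): 23.83 + 2.69q = 68.97 - 1.65q → q_m = 10.4009.
Social marginal benefit = demand + MEB = 86.80 - 0.17q.
Set SMB = MC: 86.80 - 0.17q = 23.83 + 2.69q → q* = 22.0175.
Gap = |10.4009 − 22.0175| = 11.6166.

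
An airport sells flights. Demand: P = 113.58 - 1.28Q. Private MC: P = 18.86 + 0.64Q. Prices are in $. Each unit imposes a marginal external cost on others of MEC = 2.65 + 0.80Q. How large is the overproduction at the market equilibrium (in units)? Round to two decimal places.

Market equilibrium (private): 18.86 + 0.64Q = 113.58 - 1.28Q → Q_m = 49.3333.
Social marginal cost = private MC + MEC = 21.51 + 1.44Q.
Set SMC = demand: 21.51 + 1.44Q = 113.58 - 1.28Q → Q* = 33.8493.
Gap = |49.3333 − 33.8493| = 15.4840.

15.48 units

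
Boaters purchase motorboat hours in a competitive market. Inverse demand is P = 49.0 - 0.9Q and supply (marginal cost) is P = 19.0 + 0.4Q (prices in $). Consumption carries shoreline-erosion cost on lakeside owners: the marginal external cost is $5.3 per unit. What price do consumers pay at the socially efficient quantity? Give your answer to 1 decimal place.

Social marginal benefit = demand − MEC = 43.7 - 0.9Q.
Set SMB = MC: 43.7 - 0.9Q = 19.0 + 0.4Q → Q* = 19.0000.
Consumer price on the demand curve at Q*: 49.0 − 0.9×19.0000 = 31.9000.

P = $31.9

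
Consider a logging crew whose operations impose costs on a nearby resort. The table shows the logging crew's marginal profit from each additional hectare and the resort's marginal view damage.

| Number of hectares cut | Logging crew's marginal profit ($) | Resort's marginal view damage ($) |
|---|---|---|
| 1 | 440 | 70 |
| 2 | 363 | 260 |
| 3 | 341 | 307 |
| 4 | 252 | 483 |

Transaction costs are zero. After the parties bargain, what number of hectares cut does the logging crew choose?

Bargaining reaches the level where marginal profit last exceeds marginal view damage.
That holds through level 3 (341 ≥ 307) but not at 4 (252 < 483).

3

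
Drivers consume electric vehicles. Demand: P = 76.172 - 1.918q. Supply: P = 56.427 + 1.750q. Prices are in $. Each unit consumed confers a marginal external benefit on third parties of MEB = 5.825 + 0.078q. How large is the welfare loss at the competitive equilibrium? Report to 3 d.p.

Market equilibrium (private): 56.427 + 1.750q = 76.172 - 1.918q → q_m = 5.3830.
Social marginal benefit = demand + MEB = 81.997 - 1.840q.
Set SMB = MC: 81.997 - 1.840q = 56.427 + 1.750q → q* = 7.1226.
The welfare-loss triangle has base |q_m − q*| and height MEB(q_m) (the vertical gap between SMB and MC is zero at q* and MEB at q_m).
DWL = ½ × 1.7396 × 6.2449 = 5.4318.

DWL = $5.432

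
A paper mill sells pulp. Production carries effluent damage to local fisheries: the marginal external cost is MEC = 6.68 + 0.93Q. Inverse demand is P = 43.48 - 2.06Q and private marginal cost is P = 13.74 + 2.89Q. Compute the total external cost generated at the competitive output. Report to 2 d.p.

Market equilibrium (private): 13.74 + 2.89Q = 43.48 - 2.06Q → Q_m = 6.0081.
Total external cost = ∫₀^{Q_m} (6.68 + 0.93Q) dQ = 6.68×6.0081 + ½×0.93×6.0081² = 56.9193.

56.92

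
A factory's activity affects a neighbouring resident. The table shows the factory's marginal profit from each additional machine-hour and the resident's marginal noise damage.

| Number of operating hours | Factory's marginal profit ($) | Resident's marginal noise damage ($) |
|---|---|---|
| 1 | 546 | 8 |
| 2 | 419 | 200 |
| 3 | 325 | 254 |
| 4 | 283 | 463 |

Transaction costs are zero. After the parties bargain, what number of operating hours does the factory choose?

3

Bargaining reaches the level where marginal profit last exceeds marginal noise damage.
That holds through level 3 (325 ≥ 254) but not at 4 (283 < 463).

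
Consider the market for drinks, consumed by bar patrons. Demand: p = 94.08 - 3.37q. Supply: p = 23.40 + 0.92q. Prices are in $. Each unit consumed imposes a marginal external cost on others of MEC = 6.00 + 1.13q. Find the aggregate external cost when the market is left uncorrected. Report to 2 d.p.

$252.22

Market equilibrium (private): 23.40 + 0.92q = 94.08 - 3.37q → q_m = 16.4755.
Total external cost = ∫₀^{q_m} (6.00 + 1.13q) dq = 6.00×16.4755 + ½×1.13×16.4755² = 252.2178.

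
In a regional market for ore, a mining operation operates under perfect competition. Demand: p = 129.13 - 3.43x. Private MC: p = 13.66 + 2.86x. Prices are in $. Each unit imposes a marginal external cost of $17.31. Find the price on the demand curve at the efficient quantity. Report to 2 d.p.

P = $75.60

Social marginal cost = private MC + MEC = 30.97 + 2.86x.
Set SMC = demand: 30.97 + 2.86x = 129.13 - 3.43x → x* = 15.6057.
Consumer price on the demand curve at x*: 129.13 − 3.43×15.6057 = 75.6024.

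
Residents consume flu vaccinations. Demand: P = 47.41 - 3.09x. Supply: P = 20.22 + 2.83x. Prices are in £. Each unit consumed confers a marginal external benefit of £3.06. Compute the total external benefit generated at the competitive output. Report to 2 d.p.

£14.05

Market equilibrium (private): 20.22 + 2.83x = 47.41 - 3.09x → x_m = 4.5929.
Total external benefit = MEB × x_m = 3.06 × 4.5929 = 14.0543.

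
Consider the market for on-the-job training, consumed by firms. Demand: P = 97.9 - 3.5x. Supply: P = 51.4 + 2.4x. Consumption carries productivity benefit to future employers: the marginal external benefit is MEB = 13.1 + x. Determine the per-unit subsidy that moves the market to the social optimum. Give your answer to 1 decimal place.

Social marginal benefit = demand + MEB = 111.0 - 2.5x.
Set SMB = MC: 111.0 - 2.5x = 51.4 + 2.4x → x* = 12.1633.
The Pigouvian subsidy equals MEB at x*: 13.1 + 1.0×12.1633 = 25.2633.

subsidy = 25.3 per unit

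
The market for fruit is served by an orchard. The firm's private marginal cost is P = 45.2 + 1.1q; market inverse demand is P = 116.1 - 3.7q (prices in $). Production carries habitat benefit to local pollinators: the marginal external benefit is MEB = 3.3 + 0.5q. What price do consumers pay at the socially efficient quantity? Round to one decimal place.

Social marginal cost = private MC − MEB = 41.9 + 0.6q.
Set SMC = demand: 41.9 + 0.6q = 116.1 - 3.7q → q* = 17.2558.
Consumer price on the demand curve at q*: 116.1 − 3.7×17.2558 = 52.2535.

P = $52.3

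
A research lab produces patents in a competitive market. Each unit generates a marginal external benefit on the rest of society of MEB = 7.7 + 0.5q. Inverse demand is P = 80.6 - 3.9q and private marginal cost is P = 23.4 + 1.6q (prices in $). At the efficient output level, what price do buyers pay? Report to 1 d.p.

P = $30.0

Social marginal cost = private MC − MEB = 15.7 + 1.1q.
Set SMC = demand: 15.7 + 1.1q = 80.6 - 3.9q → q* = 12.9800.
Consumer price on the demand curve at q*: 80.6 − 3.9×12.9800 = 29.9780.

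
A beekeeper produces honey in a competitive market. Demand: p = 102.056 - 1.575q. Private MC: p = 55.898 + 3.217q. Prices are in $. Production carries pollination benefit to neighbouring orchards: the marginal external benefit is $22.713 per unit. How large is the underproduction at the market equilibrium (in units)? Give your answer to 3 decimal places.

4.740 units

Market equilibrium (private): 55.898 + 3.217q = 102.056 - 1.575q → q_m = 9.6323.
Social marginal cost = private MC − MEB = 33.185 + 3.217q.
Set SMC = demand: 33.185 + 3.217q = 102.056 - 1.575q → q* = 14.3721.
Gap = |9.6323 − 14.3721| = 4.7398.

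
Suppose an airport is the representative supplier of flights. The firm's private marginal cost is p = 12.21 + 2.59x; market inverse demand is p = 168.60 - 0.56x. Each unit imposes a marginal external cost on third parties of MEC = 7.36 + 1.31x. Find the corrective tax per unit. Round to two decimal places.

tax = 51.13 per unit

Social marginal cost = private MC + MEC = 19.57 + 3.90x.
Set SMC = demand: 19.57 + 3.90x = 168.60 - 0.56x → x* = 33.4148.
The Pigouvian tax equals MEC at x*: 7.36 + 1.31×33.4148 = 51.1334.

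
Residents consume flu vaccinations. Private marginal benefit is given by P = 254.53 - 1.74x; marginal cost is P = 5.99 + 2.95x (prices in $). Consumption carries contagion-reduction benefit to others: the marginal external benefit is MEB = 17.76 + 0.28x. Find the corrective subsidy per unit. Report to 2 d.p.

subsidy = $34.67 per unit

Social marginal benefit = demand + MEB = 272.29 - 1.46x.
Set SMB = MC: 272.29 - 1.46x = 5.99 + 2.95x → x* = 60.3855.
The Pigouvian subsidy equals MEB at x*: 17.76 + 0.28×60.3855 = 34.6679.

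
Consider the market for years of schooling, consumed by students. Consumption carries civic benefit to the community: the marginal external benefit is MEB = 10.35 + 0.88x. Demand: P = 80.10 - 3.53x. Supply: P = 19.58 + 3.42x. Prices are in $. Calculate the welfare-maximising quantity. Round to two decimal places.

Social marginal benefit = demand + MEB = 90.45 - 2.65x.
Set SMB = MC: 90.45 - 2.65x = 19.58 + 3.42x → x* = 11.6755.

x* = 11.68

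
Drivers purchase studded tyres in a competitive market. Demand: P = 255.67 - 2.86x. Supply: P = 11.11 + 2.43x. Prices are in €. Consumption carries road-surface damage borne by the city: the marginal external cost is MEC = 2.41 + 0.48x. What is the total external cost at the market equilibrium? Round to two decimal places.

€624.36

Market equilibrium (private): 11.11 + 2.43x = 255.67 - 2.86x → x_m = 46.2306.
Total external cost = ∫₀^{x_m} (2.41 + 0.48x) dx = 2.41×46.2306 + ½×0.48×46.2306² = 624.3602.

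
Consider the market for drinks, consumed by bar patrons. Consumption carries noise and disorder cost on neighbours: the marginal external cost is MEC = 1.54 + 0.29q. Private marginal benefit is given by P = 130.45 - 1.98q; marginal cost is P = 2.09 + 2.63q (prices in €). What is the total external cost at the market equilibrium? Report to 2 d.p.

Market equilibrium (private): 2.09 + 2.63q = 130.45 - 1.98q → q_m = 27.8438.
Total external cost = ∫₀^{q_m} (1.54 + 0.29q) dq = 1.54×27.8438 + ½×0.29×27.8438² = 155.2946.

€155.29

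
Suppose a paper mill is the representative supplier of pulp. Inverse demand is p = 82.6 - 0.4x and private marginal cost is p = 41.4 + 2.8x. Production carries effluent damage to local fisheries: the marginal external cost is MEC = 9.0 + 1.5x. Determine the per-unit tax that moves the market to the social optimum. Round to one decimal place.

Social marginal cost = private MC + MEC = 50.4 + 4.3x.
Set SMC = demand: 50.4 + 4.3x = 82.6 - 0.4x → x* = 6.8511.
The Pigouvian tax equals MEC at x*: 9.0 + 1.5×6.8511 = 19.2767.

tax = 19.3 per unit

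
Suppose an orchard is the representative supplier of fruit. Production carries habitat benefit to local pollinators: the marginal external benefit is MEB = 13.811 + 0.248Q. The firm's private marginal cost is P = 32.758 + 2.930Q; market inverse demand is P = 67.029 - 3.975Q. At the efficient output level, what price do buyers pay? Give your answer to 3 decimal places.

Social marginal cost = private MC − MEB = 18.947 + 2.682Q.
Set SMC = demand: 18.947 + 2.682Q = 67.029 - 3.975Q → Q* = 7.2228.
Consumer price on the demand curve at Q*: 67.029 − 3.975×7.2228 = 38.3184.

P = 38.318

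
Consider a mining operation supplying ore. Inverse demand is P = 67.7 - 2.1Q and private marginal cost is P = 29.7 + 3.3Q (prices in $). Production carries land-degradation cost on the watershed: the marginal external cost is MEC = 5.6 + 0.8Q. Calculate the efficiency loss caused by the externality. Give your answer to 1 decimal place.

Market equilibrium (private): 29.7 + 3.3Q = 67.7 - 2.1Q → Q_m = 7.0370.
Social marginal cost = private MC + MEC = 35.3 + 4.1Q.
Set SMC = demand: 35.3 + 4.1Q = 67.7 - 2.1Q → Q* = 5.2258.
Height of the DWL triangle at Q_m is SMC(Q_m) − demand(Q_m) = MEC(Q_m) = 11.2296.
DWL = ½ × 1.8112 × 11.2296 = 10.1695.

DWL = $10.2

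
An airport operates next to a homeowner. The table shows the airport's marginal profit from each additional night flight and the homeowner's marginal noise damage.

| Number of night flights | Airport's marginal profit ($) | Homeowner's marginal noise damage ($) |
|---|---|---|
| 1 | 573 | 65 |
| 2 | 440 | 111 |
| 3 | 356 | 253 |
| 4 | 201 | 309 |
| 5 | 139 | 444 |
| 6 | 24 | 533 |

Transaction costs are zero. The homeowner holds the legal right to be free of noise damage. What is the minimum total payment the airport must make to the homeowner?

Efficient level: marginal profit ≥ marginal noise damage through level 3, so k* = 3.
With the homeowner holding the right, the airport must at least compensate total damage at k*: 65 + 111 + 253 = 429.

$429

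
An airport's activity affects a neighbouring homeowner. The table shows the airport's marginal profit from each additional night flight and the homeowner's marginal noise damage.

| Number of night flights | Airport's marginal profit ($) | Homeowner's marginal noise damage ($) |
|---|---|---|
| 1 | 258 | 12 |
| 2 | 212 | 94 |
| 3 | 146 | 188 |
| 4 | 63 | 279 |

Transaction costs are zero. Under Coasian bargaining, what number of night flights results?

Bargaining reaches the level where marginal profit last exceeds marginal noise damage.
That holds through level 2 (212 ≥ 94) but not at 3 (146 < 188).

2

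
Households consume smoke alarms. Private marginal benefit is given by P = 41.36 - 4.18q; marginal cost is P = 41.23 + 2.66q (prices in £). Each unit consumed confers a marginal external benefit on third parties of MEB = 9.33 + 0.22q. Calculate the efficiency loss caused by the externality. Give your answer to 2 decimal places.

Market equilibrium (private): 41.23 + 2.66q = 41.36 - 4.18q → q_m = 0.0190.
Social marginal benefit = demand + MEB = 50.69 - 3.96q.
Set SMB = MC: 50.69 - 3.96q = 41.23 + 2.66q → q* = 1.4290.
Between q* and q_m the wedge SMB − MC runs linearly from 0 to MEB(q_m), so the loss is a triangle.
DWL = ½ × 1.4100 × 9.3342 = 6.5806.

DWL = £6.58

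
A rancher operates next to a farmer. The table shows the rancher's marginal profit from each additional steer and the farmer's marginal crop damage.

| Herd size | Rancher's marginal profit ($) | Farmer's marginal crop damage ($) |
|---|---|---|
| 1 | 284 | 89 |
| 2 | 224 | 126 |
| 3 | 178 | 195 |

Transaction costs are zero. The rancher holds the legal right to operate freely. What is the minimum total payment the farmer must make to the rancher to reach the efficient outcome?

$178

Left alone the rancher would choose level 3 (marginal profit stays positive).
Efficient level: k* = 2 (marginal profit ≥ marginal crop damage through 2).
The farmer must at least cover the rancher's forgone profit from cutting 3→2: 178 = 178.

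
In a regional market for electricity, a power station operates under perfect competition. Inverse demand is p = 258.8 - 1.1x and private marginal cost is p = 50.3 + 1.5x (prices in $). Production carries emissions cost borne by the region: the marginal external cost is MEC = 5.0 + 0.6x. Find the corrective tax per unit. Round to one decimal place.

Social marginal cost = private MC + MEC = 55.3 + 2.1x.
Set SMC = demand: 55.3 + 2.1x = 258.8 - 1.1x → x* = 63.5938.
The Pigouvian tax equals MEC at x*: 5.0 + 0.6×63.5938 = 43.1563.

tax = $43.2 per unit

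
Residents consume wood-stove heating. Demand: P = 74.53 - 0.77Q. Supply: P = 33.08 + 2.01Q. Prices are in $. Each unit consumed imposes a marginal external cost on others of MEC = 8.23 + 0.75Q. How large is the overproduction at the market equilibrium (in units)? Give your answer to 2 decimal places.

Market equilibrium (private): 33.08 + 2.01Q = 74.53 - 0.77Q → Q_m = 14.9101.
Social marginal benefit = demand − MEC = 66.30 - 1.52Q.
Set SMB = MC: 66.30 - 1.52Q = 33.08 + 2.01Q → Q* = 9.4108.
Gap = |14.9101 − 9.4108| = 5.4993.

5.50 units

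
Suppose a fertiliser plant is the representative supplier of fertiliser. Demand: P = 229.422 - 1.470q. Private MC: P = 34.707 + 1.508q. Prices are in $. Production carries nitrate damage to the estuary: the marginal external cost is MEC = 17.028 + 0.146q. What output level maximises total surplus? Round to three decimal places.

q* = 56.878

Social marginal cost = private MC + MEC = 51.735 + 1.654q.
Set SMC = demand: 51.735 + 1.654q = 229.422 - 1.470q → q* = 56.8780.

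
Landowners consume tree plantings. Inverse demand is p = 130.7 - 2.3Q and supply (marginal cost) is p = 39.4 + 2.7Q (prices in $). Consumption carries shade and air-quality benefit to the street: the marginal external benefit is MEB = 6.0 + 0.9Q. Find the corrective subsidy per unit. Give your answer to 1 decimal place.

Social marginal benefit = demand + MEB = 136.7 - 1.4Q.
Set SMB = MC: 136.7 - 1.4Q = 39.4 + 2.7Q → Q* = 23.7317.
The Pigouvian subsidy equals MEB at Q*: 6.0 + 0.9×23.7317 = 27.3585.

subsidy = $27.4 per unit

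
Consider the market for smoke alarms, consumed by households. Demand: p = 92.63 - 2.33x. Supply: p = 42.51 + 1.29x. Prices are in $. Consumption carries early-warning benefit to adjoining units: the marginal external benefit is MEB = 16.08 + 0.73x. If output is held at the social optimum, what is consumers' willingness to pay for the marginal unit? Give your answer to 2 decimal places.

P = $39.26

Social marginal benefit = demand + MEB = 108.71 - 1.60x.
Set SMB = MC: 108.71 - 1.60x = 42.51 + 1.29x → x* = 22.9066.
Consumer price on the demand curve at x*: 92.63 − 2.33×22.9066 = 39.2576.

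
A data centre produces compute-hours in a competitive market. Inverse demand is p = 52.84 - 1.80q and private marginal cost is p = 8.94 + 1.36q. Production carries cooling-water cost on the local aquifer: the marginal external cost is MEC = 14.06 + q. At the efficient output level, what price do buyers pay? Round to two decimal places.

P = 39.93

Social marginal cost = private MC + MEC = 23.00 + 2.36q.
Set SMC = demand: 23.00 + 2.36q = 52.84 - 1.80q → q* = 7.1731.
Consumer price on the demand curve at q*: 52.84 − 1.80×7.1731 = 39.9284.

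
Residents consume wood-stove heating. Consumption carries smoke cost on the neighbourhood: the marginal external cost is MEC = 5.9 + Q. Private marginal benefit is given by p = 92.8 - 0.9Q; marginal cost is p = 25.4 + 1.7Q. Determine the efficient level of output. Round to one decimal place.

Q* = 17.1

Social marginal benefit = demand − MEC = 86.9 - 1.9Q.
Set SMB = MC: 86.9 - 1.9Q = 25.4 + 1.7Q → Q* = 17.0833.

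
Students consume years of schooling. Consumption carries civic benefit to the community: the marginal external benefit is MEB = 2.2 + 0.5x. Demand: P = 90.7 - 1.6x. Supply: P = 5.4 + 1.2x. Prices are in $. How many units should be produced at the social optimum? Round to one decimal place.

x* = 38.0

Social marginal benefit = demand + MEB = 92.9 - 1.1x.
Set SMB = MC: 92.9 - 1.1x = 5.4 + 1.2x → x* = 38.0435.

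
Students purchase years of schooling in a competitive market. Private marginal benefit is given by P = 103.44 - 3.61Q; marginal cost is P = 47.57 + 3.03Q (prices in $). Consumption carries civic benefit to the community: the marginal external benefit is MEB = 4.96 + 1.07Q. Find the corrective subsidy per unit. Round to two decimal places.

Social marginal benefit = demand + MEB = 108.40 - 2.54Q.
Set SMB = MC: 108.40 - 2.54Q = 47.57 + 3.03Q → Q* = 10.9210.
The Pigouvian subsidy equals MEB at Q*: 4.96 + 1.07×10.9210 = 16.6455.

subsidy = $16.65 per unit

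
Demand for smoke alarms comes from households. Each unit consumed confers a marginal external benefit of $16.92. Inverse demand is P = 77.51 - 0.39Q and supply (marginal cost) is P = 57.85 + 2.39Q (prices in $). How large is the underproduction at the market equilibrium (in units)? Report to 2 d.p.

Market equilibrium (private): 57.85 + 2.39Q = 77.51 - 0.39Q → Q_m = 7.0719.
Social marginal benefit = demand + MEB = 94.43 - 0.39Q.
Set SMB = MC: 94.43 - 0.39Q = 57.85 + 2.39Q → Q* = 13.1583.
Gap = |7.0719 − 13.1583| = 6.0864.

6.09 units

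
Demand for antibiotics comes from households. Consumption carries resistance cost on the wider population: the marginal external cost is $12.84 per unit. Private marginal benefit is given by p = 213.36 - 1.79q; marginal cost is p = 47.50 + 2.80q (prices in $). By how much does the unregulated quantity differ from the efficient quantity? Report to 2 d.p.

2.80 units

Market equilibrium (private): 47.50 + 2.80q = 213.36 - 1.79q → q_m = 36.1351.
Social marginal benefit = demand − MEC = 200.52 - 1.79q.
Set SMB = MC: 200.52 - 1.79q = 47.50 + 2.80q → q* = 33.3377.
Gap = |36.1351 − 33.3377| = 2.7974.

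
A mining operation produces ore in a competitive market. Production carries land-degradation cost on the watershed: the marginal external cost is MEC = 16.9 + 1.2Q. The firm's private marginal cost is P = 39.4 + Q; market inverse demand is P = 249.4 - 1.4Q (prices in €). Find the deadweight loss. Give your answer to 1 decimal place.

Market equilibrium (private): 39.4 + Q = 249.4 - 1.4Q → Q_m = 87.5000.
Social marginal cost = private MC + MEC = 56.3 + 2.2Q.
Set SMC = demand: 56.3 + 2.2Q = 249.4 - 1.4Q → Q* = 53.6389.
The welfare-loss triangle has base |Q_m − Q*| and height MEC(Q_m) (the vertical gap between SMC and demand is zero at Q* and MEC at Q_m).
DWL = ½ × 33.8611 × 121.9000 = 2063.8340.

DWL = €2063.8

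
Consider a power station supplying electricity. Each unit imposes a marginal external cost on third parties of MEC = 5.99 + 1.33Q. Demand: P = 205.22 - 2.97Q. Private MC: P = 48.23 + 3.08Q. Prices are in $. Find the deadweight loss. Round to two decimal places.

Market equilibrium (private): 48.23 + 3.08Q = 205.22 - 2.97Q → Q_m = 25.9488.
Social marginal cost = private MC + MEC = 54.22 + 4.41Q.
Set SMC = demand: 54.22 + 4.41Q = 205.22 - 2.97Q → Q* = 20.4607.
Between Q* and Q_m the wedge SMC − demand runs linearly from 0 to MEC(Q_m), so the loss is a triangle.
DWL = ½ × 5.4881 × 40.5019 = 111.1392.

DWL = $111.14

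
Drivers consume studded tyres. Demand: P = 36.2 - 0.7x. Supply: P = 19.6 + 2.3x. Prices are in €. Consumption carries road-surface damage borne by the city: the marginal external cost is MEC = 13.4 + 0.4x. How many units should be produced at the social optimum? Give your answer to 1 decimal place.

Social marginal benefit = demand − MEC = 22.8 - 1.1x.
Set SMB = MC: 22.8 - 1.1x = 19.6 + 2.3x → x* = 0.9412.

x* = 0.9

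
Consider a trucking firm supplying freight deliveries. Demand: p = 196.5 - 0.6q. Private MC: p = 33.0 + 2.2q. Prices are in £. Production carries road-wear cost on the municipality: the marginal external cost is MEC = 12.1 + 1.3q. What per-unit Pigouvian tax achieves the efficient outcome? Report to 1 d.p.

Social marginal cost = private MC + MEC = 45.1 + 3.5q.
Set SMC = demand: 45.1 + 3.5q = 196.5 - 0.6q → q* = 36.9268.
The Pigouvian tax equals MEC at q*: 12.1 + 1.3×36.9268 = 60.1048.

tax = £60.1 per unit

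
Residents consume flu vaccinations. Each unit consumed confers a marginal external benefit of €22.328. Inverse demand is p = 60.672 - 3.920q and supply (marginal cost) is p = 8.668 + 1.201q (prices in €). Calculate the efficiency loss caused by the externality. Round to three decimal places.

Market equilibrium (private): 8.668 + 1.201q = 60.672 - 3.920q → q_m = 10.1550.
Social marginal benefit = demand + MEB = 83.000 - 3.920q.
Set SMB = MC: 83.000 - 3.920q = 8.668 + 1.201q → q* = 14.5151.
Between q* and q_m the wedge SMB − MC runs linearly from 0 to MEB(q_m), so the loss is a triangle.
DWL = ½ × 4.3601 × 22.3280 = 48.6762.

DWL = €48.676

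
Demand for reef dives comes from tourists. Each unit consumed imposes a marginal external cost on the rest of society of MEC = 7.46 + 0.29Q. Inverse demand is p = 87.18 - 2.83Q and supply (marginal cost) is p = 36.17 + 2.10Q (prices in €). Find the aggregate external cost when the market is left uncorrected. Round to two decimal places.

Market equilibrium (private): 36.17 + 2.10Q = 87.18 - 2.83Q → Q_m = 10.3469.
Total external cost = ∫₀^{Q_m} (7.46 + 0.29Q) dQ = 7.46×10.3469 + ½×0.29×10.3469² = 92.7113.

€92.71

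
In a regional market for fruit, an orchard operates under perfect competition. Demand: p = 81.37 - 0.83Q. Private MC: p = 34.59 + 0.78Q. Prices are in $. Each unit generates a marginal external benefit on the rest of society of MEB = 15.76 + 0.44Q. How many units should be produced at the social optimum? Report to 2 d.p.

Social marginal cost = private MC − MEB = 18.83 + 0.34Q.
Set SMC = demand: 18.83 + 0.34Q = 81.37 - 0.83Q → Q* = 53.4530.

Q* = 53.45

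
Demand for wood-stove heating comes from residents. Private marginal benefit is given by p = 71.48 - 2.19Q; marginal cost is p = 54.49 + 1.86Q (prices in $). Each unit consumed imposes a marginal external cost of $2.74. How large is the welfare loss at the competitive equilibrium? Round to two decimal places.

Market equilibrium (private): 54.49 + 1.86Q = 71.48 - 2.19Q → Q_m = 4.1951.
Social marginal benefit = demand − MEC = 68.74 - 2.19Q.
Set SMB = MC: 68.74 - 2.19Q = 54.49 + 1.86Q → Q* = 3.5185.
Height of the DWL triangle at Q_m is MC(Q_m) − SMB(Q_m) = MEC(Q_m) = 2.7400.
DWL = ½ × 0.6766 × 2.7400 = 0.9269.

DWL = $0.93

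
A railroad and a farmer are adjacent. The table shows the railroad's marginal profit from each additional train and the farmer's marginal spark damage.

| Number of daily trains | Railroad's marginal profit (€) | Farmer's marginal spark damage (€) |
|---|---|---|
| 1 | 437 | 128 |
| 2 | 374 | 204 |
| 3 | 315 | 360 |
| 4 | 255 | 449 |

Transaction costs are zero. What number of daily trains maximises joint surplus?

2

Bargaining reaches the level where marginal profit last exceeds marginal spark damage.
That holds through level 2 (374 ≥ 204) but not at 3 (315 < 360).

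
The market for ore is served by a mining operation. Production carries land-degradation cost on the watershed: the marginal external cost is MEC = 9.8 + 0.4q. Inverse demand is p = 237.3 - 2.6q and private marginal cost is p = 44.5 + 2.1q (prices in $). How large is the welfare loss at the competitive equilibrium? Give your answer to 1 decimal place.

DWL = $67.3

Market equilibrium (private): 44.5 + 2.1q = 237.3 - 2.6q → q_m = 41.0213.
Social marginal cost = private MC + MEC = 54.3 + 2.5q.
Set SMC = demand: 54.3 + 2.5q = 237.3 - 2.6q → q* = 35.8824.
The welfare-loss triangle has base |q_m − q*| and height MEC(q_m) (the vertical gap between SMC and demand is zero at q* and MEC at q_m).
DWL = ½ × 5.1389 × 26.2085 = 67.3414.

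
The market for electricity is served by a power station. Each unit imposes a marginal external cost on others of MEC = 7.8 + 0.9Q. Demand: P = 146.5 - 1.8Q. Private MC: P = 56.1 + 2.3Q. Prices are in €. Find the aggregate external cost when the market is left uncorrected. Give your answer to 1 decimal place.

€390.7

Market equilibrium (private): 56.1 + 2.3Q = 146.5 - 1.8Q → Q_m = 22.0488.
Total external cost = ∫₀^{Q_m} (7.8 + 0.9Q) dQ = 7.8×22.0488 + ½×0.9×22.0488² = 390.7480.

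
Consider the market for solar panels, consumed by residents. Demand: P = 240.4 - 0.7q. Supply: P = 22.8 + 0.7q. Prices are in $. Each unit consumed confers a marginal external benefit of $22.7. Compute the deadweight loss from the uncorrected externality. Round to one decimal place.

Market equilibrium (private): 22.8 + 0.7q = 240.4 - 0.7q → q_m = 155.4286.
Social marginal benefit = demand + MEB = 263.1 - 0.7q.
Set SMB = MC: 263.1 - 0.7q = 22.8 + 0.7q → q* = 171.6429.
Height of the DWL triangle at q_m is SMB(q_m) − MC(q_m) = MEB(q_m) = 22.7000.
DWL = ½ × 16.2143 × 22.7000 = 184.0323.

DWL = $184.0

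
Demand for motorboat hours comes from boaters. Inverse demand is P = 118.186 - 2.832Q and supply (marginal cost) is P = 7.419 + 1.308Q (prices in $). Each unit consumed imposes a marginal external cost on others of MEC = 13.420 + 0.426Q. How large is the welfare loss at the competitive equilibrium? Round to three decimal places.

Market equilibrium (private): 7.419 + 1.308Q = 118.186 - 2.832Q → Q_m = 26.7553.
Social marginal benefit = demand − MEC = 104.766 - 3.258Q.
Set SMB = MC: 104.766 - 3.258Q = 7.419 + 1.308Q → Q* = 21.3200.
Height of the DWL triangle at Q_m is MC(Q_m) − SMB(Q_m) = MEC(Q_m) = 24.8178.
DWL = ½ × 5.4353 × 24.8178 = 67.4461.

DWL = $67.446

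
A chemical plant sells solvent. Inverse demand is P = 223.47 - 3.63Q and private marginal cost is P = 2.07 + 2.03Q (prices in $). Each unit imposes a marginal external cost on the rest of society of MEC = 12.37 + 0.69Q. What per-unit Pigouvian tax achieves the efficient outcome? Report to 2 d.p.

tax = $35.08 per unit

Social marginal cost = private MC + MEC = 14.44 + 2.72Q.
Set SMC = demand: 14.44 + 2.72Q = 223.47 - 3.63Q → Q* = 32.9181.
The Pigouvian tax equals MEC at Q*: 12.37 + 0.69×32.9181 = 35.0835.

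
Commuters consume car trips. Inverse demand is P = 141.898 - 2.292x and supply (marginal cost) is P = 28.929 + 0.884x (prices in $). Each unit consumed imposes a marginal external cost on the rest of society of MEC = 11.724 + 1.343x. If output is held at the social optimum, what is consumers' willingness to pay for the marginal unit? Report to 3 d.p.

Social marginal benefit = demand − MEC = 130.174 - 3.635x.
Set SMB = MC: 130.174 - 3.635x = 28.929 + 0.884x → x* = 22.4043.
Consumer price on the demand curve at x*: 141.898 − 2.292×22.4043 = 90.5473.

P = $90.547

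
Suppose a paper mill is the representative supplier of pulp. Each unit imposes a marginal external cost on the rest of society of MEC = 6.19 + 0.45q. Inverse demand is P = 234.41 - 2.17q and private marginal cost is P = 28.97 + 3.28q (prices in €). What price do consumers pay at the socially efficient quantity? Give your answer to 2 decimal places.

Social marginal cost = private MC + MEC = 35.16 + 3.73q.
Set SMC = demand: 35.16 + 3.73q = 234.41 - 2.17q → q* = 33.7712.
Consumer price on the demand curve at q*: 234.41 − 2.17×33.7712 = 161.1265.

P = €161.13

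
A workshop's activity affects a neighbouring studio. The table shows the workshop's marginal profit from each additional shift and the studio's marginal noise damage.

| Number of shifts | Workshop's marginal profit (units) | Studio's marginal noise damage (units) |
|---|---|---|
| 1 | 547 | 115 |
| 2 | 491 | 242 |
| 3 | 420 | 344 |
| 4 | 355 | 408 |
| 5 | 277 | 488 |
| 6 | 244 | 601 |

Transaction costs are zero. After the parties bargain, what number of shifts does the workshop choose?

3

Bargaining reaches the level where marginal profit last exceeds marginal noise damage.
That holds through level 3 (420 ≥ 344) but not at 4 (355 < 408).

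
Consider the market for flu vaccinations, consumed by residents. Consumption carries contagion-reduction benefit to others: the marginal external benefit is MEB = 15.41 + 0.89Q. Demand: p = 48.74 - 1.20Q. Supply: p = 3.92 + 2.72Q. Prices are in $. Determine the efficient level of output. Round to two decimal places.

Social marginal benefit = demand + MEB = 64.15 - 0.31Q.
Set SMB = MC: 64.15 - 0.31Q = 3.92 + 2.72Q → Q* = 19.8779.

Q* = 19.88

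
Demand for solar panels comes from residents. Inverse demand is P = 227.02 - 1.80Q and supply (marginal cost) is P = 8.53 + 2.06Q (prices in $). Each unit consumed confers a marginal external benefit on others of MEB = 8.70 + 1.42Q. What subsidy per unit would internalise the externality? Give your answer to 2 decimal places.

Social marginal benefit = demand + MEB = 235.72 - 0.38Q.
Set SMB = MC: 235.72 - 0.38Q = 8.53 + 2.06Q → Q* = 93.1107.
The Pigouvian subsidy equals MEB at Q*: 8.70 + 1.42×93.1107 = 140.9172.

subsidy = $140.92 per unit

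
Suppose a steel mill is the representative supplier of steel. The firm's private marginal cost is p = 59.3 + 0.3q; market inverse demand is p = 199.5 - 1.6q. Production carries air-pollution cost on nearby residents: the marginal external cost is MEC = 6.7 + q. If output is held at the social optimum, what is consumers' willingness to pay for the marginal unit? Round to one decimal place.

P = 125.8

Social marginal cost = private MC + MEC = 66.0 + 1.3q.
Set SMC = demand: 66.0 + 1.3q = 199.5 - 1.6q → q* = 46.0345.
Consumer price on the demand curve at q*: 199.5 − 1.6×46.0345 = 125.8448.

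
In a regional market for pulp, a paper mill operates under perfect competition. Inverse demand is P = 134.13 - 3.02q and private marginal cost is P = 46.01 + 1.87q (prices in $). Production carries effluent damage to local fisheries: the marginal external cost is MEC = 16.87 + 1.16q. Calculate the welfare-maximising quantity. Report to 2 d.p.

q* = 11.78

Social marginal cost = private MC + MEC = 62.88 + 3.03q.
Set SMC = demand: 62.88 + 3.03q = 134.13 - 3.02q → q* = 11.7769.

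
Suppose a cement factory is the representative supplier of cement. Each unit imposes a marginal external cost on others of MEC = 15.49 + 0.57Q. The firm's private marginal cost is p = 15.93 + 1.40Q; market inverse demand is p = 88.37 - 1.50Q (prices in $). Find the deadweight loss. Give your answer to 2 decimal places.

DWL = $127.34

Market equilibrium (private): 15.93 + 1.40Q = 88.37 - 1.50Q → Q_m = 24.9793.
Social marginal cost = private MC + MEC = 31.42 + 1.97Q.
Set SMC = demand: 31.42 + 1.97Q = 88.37 - 1.50Q → Q* = 16.4121.
Height of the DWL triangle at Q_m is SMC(Q_m) − demand(Q_m) = MEC(Q_m) = 29.7282.
DWL = ½ × 8.5672 × 29.7282 = 127.3437.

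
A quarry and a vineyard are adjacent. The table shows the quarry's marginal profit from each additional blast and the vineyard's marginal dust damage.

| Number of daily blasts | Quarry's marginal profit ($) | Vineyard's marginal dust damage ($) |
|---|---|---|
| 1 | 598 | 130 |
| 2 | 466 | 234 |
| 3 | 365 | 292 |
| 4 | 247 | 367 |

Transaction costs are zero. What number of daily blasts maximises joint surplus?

Bargaining reaches the level where marginal profit last exceeds marginal dust damage.
That holds through level 3 (365 ≥ 292) but not at 4 (247 < 367).

3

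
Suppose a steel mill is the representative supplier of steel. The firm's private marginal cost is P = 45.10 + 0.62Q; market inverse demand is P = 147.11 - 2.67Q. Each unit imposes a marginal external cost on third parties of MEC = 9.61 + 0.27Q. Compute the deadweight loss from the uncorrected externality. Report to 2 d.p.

Market equilibrium (private): 45.10 + 0.62Q = 147.11 - 2.67Q → Q_m = 31.0061.
Social marginal cost = private MC + MEC = 54.71 + 0.89Q.
Set SMC = demand: 54.71 + 0.89Q = 147.11 - 2.67Q → Q* = 25.9551.
Height of the DWL triangle at Q_m is SMC(Q_m) − demand(Q_m) = MEC(Q_m) = 17.9816.
DWL = ½ × 5.0510 × 17.9816 = 45.4125.

DWL = 45.41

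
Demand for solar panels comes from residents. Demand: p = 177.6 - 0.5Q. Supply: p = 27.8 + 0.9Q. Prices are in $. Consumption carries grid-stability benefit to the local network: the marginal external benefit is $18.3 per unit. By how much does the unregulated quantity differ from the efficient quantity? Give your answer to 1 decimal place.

13.1 units

Market equilibrium (private): 27.8 + 0.9Q = 177.6 - 0.5Q → Q_m = 107.0000.
Social marginal benefit = demand + MEB = 195.9 - 0.5Q.
Set SMB = MC: 195.9 - 0.5Q = 27.8 + 0.9Q → Q* = 120.0714.
Gap = |107.0000 − 120.0714| = 13.0714.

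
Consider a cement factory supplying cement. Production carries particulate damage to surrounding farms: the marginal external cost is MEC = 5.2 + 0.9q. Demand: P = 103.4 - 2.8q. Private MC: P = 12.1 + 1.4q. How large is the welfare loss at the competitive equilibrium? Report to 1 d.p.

DWL = 60.1

Market equilibrium (private): 12.1 + 1.4q = 103.4 - 2.8q → q_m = 21.7381.
Social marginal cost = private MC + MEC = 17.3 + 2.3q.
Set SMC = demand: 17.3 + 2.3q = 103.4 - 2.8q → q* = 16.8824.
Height of the DWL triangle at q_m is SMC(q_m) − demand(q_m) = MEC(q_m) = 24.7643.
DWL = ½ × 4.8557 × 24.7643 = 60.1240.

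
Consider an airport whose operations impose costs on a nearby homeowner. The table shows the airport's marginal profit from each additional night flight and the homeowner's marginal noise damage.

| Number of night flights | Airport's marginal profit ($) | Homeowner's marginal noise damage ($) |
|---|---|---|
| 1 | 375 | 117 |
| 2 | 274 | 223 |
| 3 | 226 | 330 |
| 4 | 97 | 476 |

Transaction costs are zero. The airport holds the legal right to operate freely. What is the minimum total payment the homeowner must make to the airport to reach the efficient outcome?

Left alone the airport would choose level 4 (marginal profit stays positive).
Efficient level: k* = 2 (marginal profit ≥ marginal noise damage through 2).
The homeowner must at least cover the airport's forgone profit from cutting 4→2: 226 + 97 = 323.

$323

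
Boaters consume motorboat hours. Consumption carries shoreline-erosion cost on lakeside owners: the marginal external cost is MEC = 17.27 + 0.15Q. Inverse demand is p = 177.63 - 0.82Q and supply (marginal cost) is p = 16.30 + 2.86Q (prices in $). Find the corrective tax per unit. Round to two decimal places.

Social marginal benefit = demand − MEC = 160.36 - 0.97Q.
Set SMB = MC: 160.36 - 0.97Q = 16.30 + 2.86Q → Q* = 37.6136.
The Pigouvian tax equals MEC at Q*: 17.27 + 0.15×37.6136 = 22.9120.

tax = $22.91 per unit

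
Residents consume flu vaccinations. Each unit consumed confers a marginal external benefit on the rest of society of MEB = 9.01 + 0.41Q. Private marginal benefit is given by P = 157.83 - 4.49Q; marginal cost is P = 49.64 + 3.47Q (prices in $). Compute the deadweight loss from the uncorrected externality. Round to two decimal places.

Market equilibrium (private): 49.64 + 3.47Q = 157.83 - 4.49Q → Q_m = 13.5917.
Social marginal benefit = demand + MEB = 166.84 - 4.08Q.
Set SMB = MC: 166.84 - 4.08Q = 49.64 + 3.47Q → Q* = 15.5232.
Height of the DWL triangle at Q_m is SMB(Q_m) − MC(Q_m) = MEB(Q_m) = 14.5826.
DWL = ½ × 1.9315 × 14.5826 = 14.0831.

DWL = $14.08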